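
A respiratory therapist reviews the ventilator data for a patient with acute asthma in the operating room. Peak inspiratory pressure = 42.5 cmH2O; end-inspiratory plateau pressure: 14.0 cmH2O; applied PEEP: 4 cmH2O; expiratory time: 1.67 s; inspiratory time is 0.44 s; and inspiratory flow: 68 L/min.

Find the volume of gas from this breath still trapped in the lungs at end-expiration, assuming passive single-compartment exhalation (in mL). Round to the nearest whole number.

Flow: 68 L/min ÷ 60 = 1.1333 L/s.
Vt = flow × Ti = 1.1333 L/s × 0.44 s × 1000 mL/L = 498.65 mL.
R = (PIP − Pplat)/V̇ = (42.5 − 14.0) / 1.1333 = 28.5/1.1333 = 25.148 cmH2O·s/L.
C = Vt/(Pplat − PEEP) = 498.65 / (14.0 − 4) = 498.65/10.0 = 49.865 mL/cmH2O.
τ = R × C = 25.148 × 0.04987 L/cmH2O = 1.254 s.
Fraction remaining = e^(−Te/τ) = e^(−1.67/1.254) = 0.264.
Trapped volume = 498.65 × 0.264 = 131.64 mL.

132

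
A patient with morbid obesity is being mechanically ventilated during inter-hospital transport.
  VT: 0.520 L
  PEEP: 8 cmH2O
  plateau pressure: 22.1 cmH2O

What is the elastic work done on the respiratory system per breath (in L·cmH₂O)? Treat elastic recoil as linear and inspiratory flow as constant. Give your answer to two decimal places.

Elastic work ≈ ½ × (Pplat − PEEP) × Vt = 0.5 × (22.1 − 8) × 0.520 L = 0.5 × 14.1 × 0.520 = 3.666 L·cmH2O.

3.67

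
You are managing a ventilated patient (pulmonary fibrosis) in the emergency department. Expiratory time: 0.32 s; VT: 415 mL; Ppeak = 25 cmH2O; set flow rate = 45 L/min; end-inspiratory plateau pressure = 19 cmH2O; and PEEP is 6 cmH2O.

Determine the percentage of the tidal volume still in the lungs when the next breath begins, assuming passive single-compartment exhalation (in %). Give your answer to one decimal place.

Flow: 45 L/min ÷ 60 = 0.75 L/s.
R = (PIP − Pplat)/V̇ = (25 − 19) / 0.75 = 6.0/0.75 = 8.0 cmH2O·s/L.
C = Vt/(Pplat − PEEP) = 415.0 / (19 − 6) = 415.0/13.0 = 31.923 mL/cmH2O.
τ = R × C = 8.0 × 0.03192 L/cmH2O = 0.2554 s.
Fraction remaining at end-expiration = e^(−Te/τ) = e^(−0.32/0.2554) = 0.2857 → 28.57%.

28.6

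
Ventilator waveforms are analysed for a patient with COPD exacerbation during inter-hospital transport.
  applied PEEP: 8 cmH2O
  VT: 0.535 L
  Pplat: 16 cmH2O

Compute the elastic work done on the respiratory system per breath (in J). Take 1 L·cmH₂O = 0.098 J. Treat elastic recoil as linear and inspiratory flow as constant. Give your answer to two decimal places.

Elastic work ≈ ½ × (Pplat − PEEP) × Vt = 0.5 × (16 − 8) × 0.535 L = 0.5 × 8.0 × 0.535 = 2.14 L·cmH2O.
× 0.098 J/(L·cmH2O) → 0.2097 J.

0.21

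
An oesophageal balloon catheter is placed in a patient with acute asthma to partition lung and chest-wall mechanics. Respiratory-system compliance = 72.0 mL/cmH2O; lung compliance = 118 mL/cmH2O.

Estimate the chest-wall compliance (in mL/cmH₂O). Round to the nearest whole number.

1/Ccw = 1/Crs − 1/CL.
1/Ccw = 1/72.0 − 1/118 = 0.005414.
Ccw = 184.71 mL/cmH2O.

185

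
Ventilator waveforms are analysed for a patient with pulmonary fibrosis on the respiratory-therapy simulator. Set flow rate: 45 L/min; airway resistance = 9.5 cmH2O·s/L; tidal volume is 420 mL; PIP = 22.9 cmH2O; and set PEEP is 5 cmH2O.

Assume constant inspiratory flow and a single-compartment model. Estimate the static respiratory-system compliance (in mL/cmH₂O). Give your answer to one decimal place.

39.0

Flow: 45 L/min ÷ 60 = 0.75 L/s.
Equation of motion (constant flow): PIP = Vt/C + R·V̇ + PEEP.
Vt/C = PIP − R·V̇ − PEEP = 22.9 − 9.5×0.75 − 5 = 22.9 − 7.125 − 5 = 10.775 cmH2O.
C = Vt / 10.775 = 420 / 10.775 = 38.979 mL/cmH2O.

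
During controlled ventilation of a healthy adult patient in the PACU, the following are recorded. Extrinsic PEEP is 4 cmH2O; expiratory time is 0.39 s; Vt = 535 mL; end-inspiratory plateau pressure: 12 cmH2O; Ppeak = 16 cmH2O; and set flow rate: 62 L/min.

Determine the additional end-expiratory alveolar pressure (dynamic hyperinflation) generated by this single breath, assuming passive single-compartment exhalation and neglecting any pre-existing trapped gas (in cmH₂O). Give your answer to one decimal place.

1.8

Flow: 62 L/min ÷ 60 = 1.0333 L/s.
R = (PIP − Pplat)/V̇ = (16 − 12) / 1.0333 = 4.0/1.0333 = 3.871 cmH2O·s/L.
C = Vt/(Pplat − PEEP) = 535.0 / (12 − 4) = 535.0/8.0 = 66.875 mL/cmH2O.
τ = R × C = 3.871 × 0.06688 L/cmH2O = 0.2589 s.
Fraction remaining = e^(−Te/τ) = e^(−0.39/0.2589) = 0.2217; trapped volume = 535.0 × 0.2217 = 118.61 mL.
Additional alveolar pressure from trapping ≈ V_trapped / C = 118.61 / 66.875 = 1.774 cmH2O.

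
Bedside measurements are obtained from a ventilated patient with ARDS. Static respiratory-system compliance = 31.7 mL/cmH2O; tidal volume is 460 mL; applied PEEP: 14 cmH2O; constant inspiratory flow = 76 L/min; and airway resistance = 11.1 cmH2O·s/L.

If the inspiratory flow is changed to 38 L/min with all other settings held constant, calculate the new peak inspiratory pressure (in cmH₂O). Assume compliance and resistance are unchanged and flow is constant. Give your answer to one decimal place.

35.5

Flow: 76 L/min ÷ 60 = 1.2667 L/s.
New flow: 38 L/min ÷ 60 = 0.6333 L/s.
PIP = Vt/C + R·V̇ + PEEP (constant-flow equation of motion).
Only the resistive term changes: ΔPIP = R × ΔV̇ = 11.1 × (0.6333 − 1.2667) = 11.1 × -0.6334 = -7.031 cmH2O.
Original PIP = 460/31.7 + 11.1×1.2667 + 14 = 42.571 cmH2O; new PIP = 42.571 + (-7.031) = 35.54 cmH2O.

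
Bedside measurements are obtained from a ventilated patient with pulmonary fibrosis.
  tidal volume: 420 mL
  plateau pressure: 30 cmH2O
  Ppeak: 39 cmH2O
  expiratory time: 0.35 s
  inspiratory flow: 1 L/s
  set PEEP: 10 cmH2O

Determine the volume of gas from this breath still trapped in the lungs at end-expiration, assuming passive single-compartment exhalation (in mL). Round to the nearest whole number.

R = (PIP − Pplat)/V̇ = (39 − 30) / 1 = 9.0/1 = 9.0 cmH2O·s/L.
C = Vt/(Pplat − PEEP) = 420.0 / (30 − 10) = 420.0/20.0 = 21.0 mL/cmH2O.
τ = R × C = 9.0 × 0.021 L/cmH2O = 0.189 s.
Fraction remaining = e^(−Te/τ) = e^(−0.35/0.189) = 0.1569.
Trapped volume = 420.0 × 0.1569 = 65.898 mL.

66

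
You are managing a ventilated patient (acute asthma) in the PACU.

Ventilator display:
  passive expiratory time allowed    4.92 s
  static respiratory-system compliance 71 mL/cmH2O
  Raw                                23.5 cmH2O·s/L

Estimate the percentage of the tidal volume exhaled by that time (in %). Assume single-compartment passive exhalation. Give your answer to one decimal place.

94.8

τ = R × C = 23.5 × 71 mL/cmH2O = 23.5 × 0.071 L/cmH2O = 1.669 s.
Passive exhalation: V(t)/V₀ = e^(−t/τ) = e^(−4.92/1.669) = 0.05245.
Fraction exhaled = 1 − 0.05245 = 0.9476 → 94.76%.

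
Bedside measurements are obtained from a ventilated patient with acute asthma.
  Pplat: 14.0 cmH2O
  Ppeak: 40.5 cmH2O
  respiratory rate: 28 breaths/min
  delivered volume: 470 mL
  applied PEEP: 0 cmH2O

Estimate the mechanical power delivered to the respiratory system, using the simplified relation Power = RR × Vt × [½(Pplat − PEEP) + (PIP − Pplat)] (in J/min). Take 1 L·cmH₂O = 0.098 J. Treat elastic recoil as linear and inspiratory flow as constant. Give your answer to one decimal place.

Per-breath work = Vt × [½(Pplat−PEEP) + (PIP−Pplat)] = 0.470 × [0.5×14.0 + 26.5] = 0.470 × 33.5 = 15.745 L·cmH2O.
Power = 28 × 15.745 = 440.86 L·cmH2O/min.
× 0.098 J/(L·cmH2O) → 43.204 J/min.

43.2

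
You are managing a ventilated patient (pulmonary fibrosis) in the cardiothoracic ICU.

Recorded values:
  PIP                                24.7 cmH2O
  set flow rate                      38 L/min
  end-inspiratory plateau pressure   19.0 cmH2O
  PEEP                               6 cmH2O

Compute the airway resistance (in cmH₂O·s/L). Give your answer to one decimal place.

9.0

Flow: 38 L/min ÷ 60 = 0.6333 L/s.
Raw = (PIP − Pplat) / flow = (24.7 − 19.0) / 0.6333 = 5.7 / 0.6333 = 9.0 cmH2O·s/L.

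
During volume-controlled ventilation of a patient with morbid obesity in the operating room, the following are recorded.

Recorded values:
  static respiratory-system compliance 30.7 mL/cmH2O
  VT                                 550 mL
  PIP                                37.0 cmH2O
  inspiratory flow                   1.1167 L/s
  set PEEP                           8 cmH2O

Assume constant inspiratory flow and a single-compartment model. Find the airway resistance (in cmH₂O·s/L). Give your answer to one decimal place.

9.9

Equation of motion (constant flow): PIP = Vt/C + R·V̇ + PEEP.
R·V̇ = PIP − Vt/C − PEEP = 37.0 − 550/30.7 − 8 = 37.0 − 17.915 − 8 = 11.085 cmH2O.
R = 11.085 / 1.1167 = 9.927 cmH2O·s/L.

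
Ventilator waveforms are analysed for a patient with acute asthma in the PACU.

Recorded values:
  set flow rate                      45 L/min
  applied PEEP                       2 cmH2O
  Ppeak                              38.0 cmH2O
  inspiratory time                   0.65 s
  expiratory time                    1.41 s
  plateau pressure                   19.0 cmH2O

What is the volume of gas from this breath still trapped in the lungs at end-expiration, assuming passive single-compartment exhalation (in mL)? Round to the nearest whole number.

Flow: 45 L/min ÷ 60 = 0.75 L/s.
Vt = flow × Ti = 0.75 L/s × 0.65 s × 1000 mL/L = 487.5 mL.
R = (PIP − Pplat)/V̇ = (38.0 − 19.0) / 0.75 = 19.0/0.75 = 25.333 cmH2O·s/L.
C = Vt/(Pplat − PEEP) = 487.5 / (19.0 − 2) = 487.5/17.0 = 28.676 mL/cmH2O.
τ = R × C = 25.333 × 0.02868 L/cmH2O = 0.7266 s.
Fraction remaining = e^(−Te/τ) = e^(−1.41/0.7266) = 0.1436.
Trapped volume = 487.5 × 0.1436 = 70.005 mL.

70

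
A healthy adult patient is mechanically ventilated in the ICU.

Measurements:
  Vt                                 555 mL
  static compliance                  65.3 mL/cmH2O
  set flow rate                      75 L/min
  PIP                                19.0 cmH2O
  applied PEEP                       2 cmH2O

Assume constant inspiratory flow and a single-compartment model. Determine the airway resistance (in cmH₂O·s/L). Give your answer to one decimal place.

6.8

Flow: 75 L/min ÷ 60 = 1.25 L/s.
Equation of motion (constant flow): PIP = Vt/C + R·V̇ + PEEP.
R·V̇ = PIP − Vt/C − PEEP = 19.0 − 555/65.3 − 2 = 19.0 − 8.499 − 2 = 8.501 cmH2O.
R = 8.501 / 1.25 = 6.801 cmH2O·s/L.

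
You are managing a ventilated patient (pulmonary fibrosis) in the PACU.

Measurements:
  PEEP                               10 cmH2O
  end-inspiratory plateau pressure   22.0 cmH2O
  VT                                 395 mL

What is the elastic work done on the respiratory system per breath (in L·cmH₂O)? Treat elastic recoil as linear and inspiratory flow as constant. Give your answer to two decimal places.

2.37

Elastic work ≈ ½ × (Pplat − PEEP) × Vt = 0.5 × (22.0 − 10) × 0.395 L = 0.5 × 12.0 × 0.395 = 2.37 L·cmH2O.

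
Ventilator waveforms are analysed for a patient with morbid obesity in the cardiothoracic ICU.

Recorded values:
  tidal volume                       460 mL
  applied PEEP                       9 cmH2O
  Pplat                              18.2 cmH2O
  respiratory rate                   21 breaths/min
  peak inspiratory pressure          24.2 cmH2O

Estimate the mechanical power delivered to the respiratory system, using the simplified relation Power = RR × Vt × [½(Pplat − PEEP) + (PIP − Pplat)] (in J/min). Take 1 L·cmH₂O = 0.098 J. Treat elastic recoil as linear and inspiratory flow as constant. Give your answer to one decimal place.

10.0

Per-breath work = Vt × [½(Pplat−PEEP) + (PIP−Pplat)] = 0.460 × [0.5×9.2 + 6.0] = 0.460 × 10.6 = 4.876 L·cmH2O.
Power = 21 × 4.876 = 102.4 L·cmH2O/min.
× 0.098 J/(L·cmH2O) → 10.035 J/min.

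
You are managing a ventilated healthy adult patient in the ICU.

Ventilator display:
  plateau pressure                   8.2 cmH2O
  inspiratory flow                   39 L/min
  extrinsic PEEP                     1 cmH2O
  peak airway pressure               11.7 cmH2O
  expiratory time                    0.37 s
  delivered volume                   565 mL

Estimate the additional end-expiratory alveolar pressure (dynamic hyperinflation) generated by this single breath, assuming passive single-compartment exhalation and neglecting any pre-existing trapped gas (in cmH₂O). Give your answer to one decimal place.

Flow: 39 L/min ÷ 60 = 0.65 L/s.
R = (PIP − Pplat)/V̇ = (11.7 − 8.2) / 0.65 = 3.5/0.65 = 5.385 cmH2O·s/L.
C = Vt/(Pplat − PEEP) = 565.0 / (8.2 − 1) = 565.0/7.2 = 78.472 mL/cmH2O.
τ = R × C = 5.385 × 0.07847 L/cmH2O = 0.4226 s.
Fraction remaining = e^(−Te/τ) = e^(−0.37/0.4226) = 0.4166; trapped volume = 565.0 × 0.4166 = 235.38 mL.
Additional alveolar pressure from trapping ≈ V_trapped / C = 235.38 / 78.472 = 3.0 cmH2O.

3.0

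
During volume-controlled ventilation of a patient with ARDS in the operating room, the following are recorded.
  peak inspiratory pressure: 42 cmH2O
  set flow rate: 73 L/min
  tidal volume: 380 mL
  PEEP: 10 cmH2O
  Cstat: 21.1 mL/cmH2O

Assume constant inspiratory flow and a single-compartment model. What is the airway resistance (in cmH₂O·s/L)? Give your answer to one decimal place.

11.5

Flow: 73 L/min ÷ 60 = 1.2167 L/s.
Equation of motion (constant flow): PIP = Vt/C + R·V̇ + PEEP.
R·V̇ = PIP − Vt/C − PEEP = 42 − 380/21.1 − 10 = 42 − 18.009 − 10 = 13.991 cmH2O.
R = 13.991 / 1.2167 = 11.499 cmH2O·s/L.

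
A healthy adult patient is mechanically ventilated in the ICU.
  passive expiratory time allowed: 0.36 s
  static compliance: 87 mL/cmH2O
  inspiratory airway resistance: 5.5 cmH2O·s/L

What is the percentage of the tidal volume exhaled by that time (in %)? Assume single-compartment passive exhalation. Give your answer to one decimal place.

52.9

τ = R × C = 5.5 × 87 mL/cmH2O = 5.5 × 0.087 L/cmH2O = 0.4785 s.
Passive exhalation: V(t)/V₀ = e^(−t/τ) = e^(−0.36/0.4785) = 0.4713.
Fraction exhaled = 1 − 0.4713 = 0.5287 → 52.87%.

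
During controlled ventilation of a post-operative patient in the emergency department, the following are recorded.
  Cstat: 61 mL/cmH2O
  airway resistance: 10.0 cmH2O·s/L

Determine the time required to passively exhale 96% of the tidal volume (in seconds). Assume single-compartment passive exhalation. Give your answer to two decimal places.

1.96

τ = R × C = 10.0 × 61 mL/cmH2O = 10.0 × 0.061 L/cmH2O = 0.61 s.
Exhaled fraction f = 1 − e^(−t/τ) → t = −τ·ln(1 − f) = −0.61·ln(0.04) = 1.964 s.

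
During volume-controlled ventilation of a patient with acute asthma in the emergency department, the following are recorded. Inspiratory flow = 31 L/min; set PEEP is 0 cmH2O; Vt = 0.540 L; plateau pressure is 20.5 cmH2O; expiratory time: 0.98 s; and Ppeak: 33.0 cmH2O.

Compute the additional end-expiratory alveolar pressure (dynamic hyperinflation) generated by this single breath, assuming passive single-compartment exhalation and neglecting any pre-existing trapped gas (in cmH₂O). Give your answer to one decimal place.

4.4

Flow: 31 L/min ÷ 60 = 0.5167 L/s.
R = (PIP − Pplat)/V̇ = (33.0 − 20.5) / 0.5167 = 12.5/0.5167 = 24.192 cmH2O·s/L.
C = Vt/(Pplat − PEEP) = 540.0 / (20.5 − 0) = 540.0/20.5 = 26.341 mL/cmH2O.
τ = R × C = 24.192 × 0.02634 L/cmH2O = 0.6372 s.
Fraction remaining = e^(−Te/τ) = e^(−0.98/0.6372) = 0.2148; trapped volume = 540.0 × 0.2148 = 115.99 mL.
Additional alveolar pressure from trapping ≈ V_trapped / C = 115.99 / 26.341 = 4.403 cmH2O.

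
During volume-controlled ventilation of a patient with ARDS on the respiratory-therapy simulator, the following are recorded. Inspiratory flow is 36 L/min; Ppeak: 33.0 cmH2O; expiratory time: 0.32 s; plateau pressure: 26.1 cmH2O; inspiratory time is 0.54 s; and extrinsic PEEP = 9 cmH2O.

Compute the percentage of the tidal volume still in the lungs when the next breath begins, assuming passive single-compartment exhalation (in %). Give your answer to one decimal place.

23.0

Flow: 36 L/min ÷ 60 = 0.6 L/s.
Vt = flow × Ti = 0.6 L/s × 0.54 s × 1000 mL/L = 324.0 mL.
R = (PIP − Pplat)/V̇ = (33.0 − 26.1) / 0.6 = 6.9/0.6 = 11.5 cmH2O·s/L.
C = Vt/(Pplat − PEEP) = 324.0 / (26.1 − 9) = 324.0/17.1 = 18.947 mL/cmH2O.
τ = R × C = 11.5 × 0.01895 L/cmH2O = 0.2179 s.
Fraction remaining at end-expiration = e^(−Te/τ) = e^(−0.32/0.2179) = 0.2303 → 23.03%.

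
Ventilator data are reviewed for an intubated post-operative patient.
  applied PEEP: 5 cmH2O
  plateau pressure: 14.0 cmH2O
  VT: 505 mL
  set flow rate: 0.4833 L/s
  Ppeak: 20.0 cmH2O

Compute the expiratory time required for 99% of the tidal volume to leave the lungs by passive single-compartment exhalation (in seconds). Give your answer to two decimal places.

3.21

R = (PIP − Pplat)/V̇ = (20.0 − 14.0) / 0.4833 = 6.0/0.4833 = 12.415 cmH2O·s/L.
C = Vt/(Pplat − PEEP) = 505.0 / (14.0 − 5) = 505.0/9.0 = 56.111 mL/cmH2O.
τ = R × C = 12.415 × 0.05611 L/cmH2O = 0.6966 s.
t = −τ·ln(1 − 0.99) = −0.6966·ln(0.01) = 3.208 s.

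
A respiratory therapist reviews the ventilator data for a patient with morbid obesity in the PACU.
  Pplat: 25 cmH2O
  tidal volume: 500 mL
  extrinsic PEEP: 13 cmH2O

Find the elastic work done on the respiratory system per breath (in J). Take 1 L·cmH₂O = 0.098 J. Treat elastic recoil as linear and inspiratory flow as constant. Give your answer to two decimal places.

Elastic work ≈ ½ × (Pplat − PEEP) × Vt = 0.5 × (25 − 13) × 0.500 L = 0.5 × 12.0 × 0.500 = 3.0 L·cmH2O.
× 0.098 J/(L·cmH2O) → 0.294 J.

0.29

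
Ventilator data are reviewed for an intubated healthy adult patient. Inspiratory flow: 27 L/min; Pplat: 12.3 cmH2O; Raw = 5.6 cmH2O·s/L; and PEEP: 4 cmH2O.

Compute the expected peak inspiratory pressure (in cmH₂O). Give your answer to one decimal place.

14.8

Flow: 27 L/min ÷ 60 = 0.45 L/s.
PIP = Pplat + Raw × flow = 12.3 + 5.6 × 0.45 = 12.3 + 2.52 = 14.82 cmH2O.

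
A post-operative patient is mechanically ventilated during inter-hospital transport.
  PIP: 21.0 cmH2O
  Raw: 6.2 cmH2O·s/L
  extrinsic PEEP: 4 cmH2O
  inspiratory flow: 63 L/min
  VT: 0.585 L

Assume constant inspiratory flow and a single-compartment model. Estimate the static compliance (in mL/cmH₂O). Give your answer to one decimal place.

Flow: 63 L/min ÷ 60 = 1.05 L/s.
Equation of motion (constant flow): PIP = Vt/C + R·V̇ + PEEP.
Vt/C = PIP − R·V̇ − PEEP = 21.0 − 6.2×1.05 − 4 = 21.0 − 6.51 − 4 = 10.49 cmH2O.
C = Vt / 10.49 = 585 / 10.49 = 55.767 mL/cmH2O.

55.8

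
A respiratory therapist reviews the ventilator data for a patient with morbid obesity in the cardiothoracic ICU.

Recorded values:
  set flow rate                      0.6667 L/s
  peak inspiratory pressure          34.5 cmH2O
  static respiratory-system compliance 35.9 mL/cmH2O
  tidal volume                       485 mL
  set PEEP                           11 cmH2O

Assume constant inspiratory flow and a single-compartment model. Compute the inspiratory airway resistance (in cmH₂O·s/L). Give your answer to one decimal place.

Equation of motion (constant flow): PIP = Vt/C + R·V̇ + PEEP.
R·V̇ = PIP − Vt/C − PEEP = 34.5 − 485/35.9 − 11 = 34.5 − 13.51 − 11 = 9.99 cmH2O.
R = 9.99 / 0.6667 = 14.984 cmH2O·s/L.

15.0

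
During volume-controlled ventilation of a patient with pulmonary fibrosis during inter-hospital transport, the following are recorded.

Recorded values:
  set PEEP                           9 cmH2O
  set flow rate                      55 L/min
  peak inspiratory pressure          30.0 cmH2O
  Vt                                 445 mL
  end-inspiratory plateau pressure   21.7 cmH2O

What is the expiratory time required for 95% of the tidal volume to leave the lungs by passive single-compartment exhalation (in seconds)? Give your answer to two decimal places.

0.95

Flow: 55 L/min ÷ 60 = 0.9167 L/s.
R = (PIP − Pplat)/V̇ = (30.0 − 21.7) / 0.9167 = 8.3/0.9167 = 9.054 cmH2O·s/L.
C = Vt/(Pplat − PEEP) = 445.0 / (21.7 − 9) = 445.0/12.7 = 35.039 mL/cmH2O.
τ = R × C = 9.054 × 0.03504 L/cmH2O = 0.3173 s.
t = −τ·ln(1 − 0.95) = −0.3173·ln(0.05) = 0.9505 s.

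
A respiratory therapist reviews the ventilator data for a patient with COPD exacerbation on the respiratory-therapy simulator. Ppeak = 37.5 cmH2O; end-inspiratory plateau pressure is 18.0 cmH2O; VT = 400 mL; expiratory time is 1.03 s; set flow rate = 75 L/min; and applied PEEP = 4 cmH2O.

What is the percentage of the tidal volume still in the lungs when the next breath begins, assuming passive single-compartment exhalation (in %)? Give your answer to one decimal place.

9.9

Flow: 75 L/min ÷ 60 = 1.25 L/s.
R = (PIP − Pplat)/V̇ = (37.5 − 18.0) / 1.25 = 19.5/1.25 = 15.6 cmH2O·s/L.
C = Vt/(Pplat − PEEP) = 400.0 / (18.0 − 4) = 400.0/14.0 = 28.571 mL/cmH2O.
τ = R × C = 15.6 × 0.02857 L/cmH2O = 0.4457 s.
Fraction remaining at end-expiration = e^(−Te/τ) = e^(−1.03/0.4457) = 0.09916 → 9.916%.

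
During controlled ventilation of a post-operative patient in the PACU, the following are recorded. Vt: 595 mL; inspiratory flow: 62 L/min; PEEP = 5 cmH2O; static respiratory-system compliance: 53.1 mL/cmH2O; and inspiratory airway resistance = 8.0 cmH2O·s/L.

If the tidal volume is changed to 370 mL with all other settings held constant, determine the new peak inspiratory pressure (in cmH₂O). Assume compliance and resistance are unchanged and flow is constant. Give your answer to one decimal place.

20.2

Flow: 62 L/min ÷ 60 = 1.0333 L/s.
PIP = Vt/C + R·V̇ + PEEP (constant-flow equation of motion).
Only the elastic term changes: ΔPIP = ΔVt / C = (370 − 595) / 53.1 = -4.237 cmH2O.
Original PIP = 595/53.1 + 8.0×1.0333 + 5 = 24.472 cmH2O; new PIP = 24.472 + (-4.237) = 20.235 cmH2O.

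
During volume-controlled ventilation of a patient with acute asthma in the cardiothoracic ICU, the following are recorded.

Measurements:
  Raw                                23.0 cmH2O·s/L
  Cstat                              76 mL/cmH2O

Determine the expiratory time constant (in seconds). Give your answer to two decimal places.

τ = R × C = 23.0 × 76 mL/cmH2O = 23.0 × 0.076 L/cmH2O = 1.748 s.

1.75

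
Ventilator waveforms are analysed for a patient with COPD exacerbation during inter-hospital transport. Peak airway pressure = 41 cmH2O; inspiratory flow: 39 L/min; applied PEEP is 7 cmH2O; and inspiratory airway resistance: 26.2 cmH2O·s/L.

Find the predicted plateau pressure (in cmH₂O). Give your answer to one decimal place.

Flow: 39 L/min ÷ 60 = 0.65 L/s.
Pplat = PIP − Raw × flow = 41 − 26.2 × 0.65 = 41 − 17.03 = 23.97 cmH2O.

24.0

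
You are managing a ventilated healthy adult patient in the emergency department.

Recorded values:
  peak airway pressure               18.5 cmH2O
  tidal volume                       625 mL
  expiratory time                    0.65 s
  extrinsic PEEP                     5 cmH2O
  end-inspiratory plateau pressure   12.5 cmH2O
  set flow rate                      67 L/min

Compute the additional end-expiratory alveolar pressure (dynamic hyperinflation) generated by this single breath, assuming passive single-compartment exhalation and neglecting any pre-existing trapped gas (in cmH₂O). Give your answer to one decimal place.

1.8

Flow: 67 L/min ÷ 60 = 1.1167 L/s.
R = (PIP − Pplat)/V̇ = (18.5 − 12.5) / 1.1167 = 6.0/1.1167 = 5.373 cmH2O·s/L.
C = Vt/(Pplat − PEEP) = 625.0 / (12.5 − 5) = 625.0/7.5 = 83.333 mL/cmH2O.
τ = R × C = 5.373 × 0.08333 L/cmH2O = 0.4477 s.
Fraction remaining = e^(−Te/τ) = e^(−0.65/0.4477) = 0.2341; trapped volume = 625.0 × 0.2341 = 146.31 mL.
Additional alveolar pressure from trapping ≈ V_trapped / C = 146.31 / 83.333 = 1.756 cmH2O.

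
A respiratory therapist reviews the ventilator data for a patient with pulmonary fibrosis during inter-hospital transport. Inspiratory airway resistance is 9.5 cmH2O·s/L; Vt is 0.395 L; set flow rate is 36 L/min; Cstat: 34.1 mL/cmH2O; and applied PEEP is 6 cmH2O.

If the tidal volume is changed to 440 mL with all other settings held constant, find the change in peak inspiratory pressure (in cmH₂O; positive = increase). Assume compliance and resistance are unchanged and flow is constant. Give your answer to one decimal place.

PIP = Vt/C + R·V̇ + PEEP (constant-flow equation of motion).
Only the elastic term changes: ΔPIP = ΔVt / C = (440 − 395) / 34.1 = 1.32 cmH2O.

1.3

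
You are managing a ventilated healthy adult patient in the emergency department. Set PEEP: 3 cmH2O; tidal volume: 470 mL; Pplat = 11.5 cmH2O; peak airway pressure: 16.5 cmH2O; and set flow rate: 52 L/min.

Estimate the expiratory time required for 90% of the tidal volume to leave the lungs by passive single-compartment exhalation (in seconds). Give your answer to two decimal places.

Flow: 52 L/min ÷ 60 = 0.8667 L/s.
R = (PIP − Pplat)/V̇ = (16.5 − 11.5) / 0.8667 = 5.0/0.8667 = 5.769 cmH2O·s/L.
C = Vt/(Pplat − PEEP) = 470.0 / (11.5 − 3) = 470.0/8.5 = 55.294 mL/cmH2O.
τ = R × C = 5.769 × 0.05529 L/cmH2O = 0.319 s.
t = −τ·ln(1 − 0.90) = −0.319·ln(0.1) = 0.7345 s.

0.73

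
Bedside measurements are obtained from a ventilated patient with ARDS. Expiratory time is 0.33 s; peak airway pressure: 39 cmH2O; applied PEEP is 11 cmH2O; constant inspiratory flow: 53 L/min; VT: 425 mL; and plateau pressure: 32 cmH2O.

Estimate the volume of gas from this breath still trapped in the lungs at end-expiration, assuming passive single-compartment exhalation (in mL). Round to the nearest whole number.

Flow: 53 L/min ÷ 60 = 0.8833 L/s.
R = (PIP − Pplat)/V̇ = (39 − 32) / 0.8833 = 7.0/0.8833 = 7.925 cmH2O·s/L.
C = Vt/(Pplat − PEEP) = 425.0 / (32 − 11) = 425.0/21.0 = 20.238 mL/cmH2O.
τ = R × C = 7.925 × 0.02024 L/cmH2O = 0.1604 s.
Fraction remaining = e^(−Te/τ) = e^(−0.33/0.1604) = 0.1278.
Trapped volume = 425.0 × 0.1278 = 54.315 mL.

54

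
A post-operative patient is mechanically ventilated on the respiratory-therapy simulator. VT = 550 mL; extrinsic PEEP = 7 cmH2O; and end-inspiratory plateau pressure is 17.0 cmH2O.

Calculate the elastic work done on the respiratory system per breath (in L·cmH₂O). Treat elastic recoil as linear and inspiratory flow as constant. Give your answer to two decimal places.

Elastic work ≈ ½ × (Pplat − PEEP) × Vt = 0.5 × (17.0 − 7) × 0.550 L = 0.5 × 10.0 × 0.550 = 2.75 L·cmH2O.

2.75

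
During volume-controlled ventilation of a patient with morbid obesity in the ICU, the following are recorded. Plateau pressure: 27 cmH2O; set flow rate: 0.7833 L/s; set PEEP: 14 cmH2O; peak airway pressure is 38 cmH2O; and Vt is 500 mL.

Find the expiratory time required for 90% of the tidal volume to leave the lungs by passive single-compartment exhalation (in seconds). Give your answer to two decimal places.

1.24

R = (PIP − Pplat)/V̇ = (38 − 27) / 0.7833 = 11.0/0.7833 = 14.043 cmH2O·s/L.
C = Vt/(Pplat − PEEP) = 500.0 / (27 − 14) = 500.0/13.0 = 38.462 mL/cmH2O.
τ = R × C = 14.043 × 0.03846 L/cmH2O = 0.5401 s.
t = −τ·ln(1 − 0.90) = −0.5401·ln(0.1) = 1.244 s.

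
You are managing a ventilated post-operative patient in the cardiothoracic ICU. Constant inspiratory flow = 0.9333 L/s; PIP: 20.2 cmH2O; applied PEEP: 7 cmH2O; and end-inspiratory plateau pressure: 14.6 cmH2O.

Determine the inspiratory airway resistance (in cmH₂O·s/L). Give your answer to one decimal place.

Raw = (PIP − Pplat) / flow = (20.2 − 14.6) / 0.9333 = 5.6 / 0.9333 = 6.0 cmH2O·s/L.

6.0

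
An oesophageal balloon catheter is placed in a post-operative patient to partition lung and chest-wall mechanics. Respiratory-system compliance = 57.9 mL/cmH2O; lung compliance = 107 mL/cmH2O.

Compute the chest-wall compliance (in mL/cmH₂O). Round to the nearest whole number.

126

1/Ccw = 1/Crs − 1/CL.
1/Ccw = 1/57.9 − 1/107 = 0.007925.
Ccw = 126.18 mL/cmH2O.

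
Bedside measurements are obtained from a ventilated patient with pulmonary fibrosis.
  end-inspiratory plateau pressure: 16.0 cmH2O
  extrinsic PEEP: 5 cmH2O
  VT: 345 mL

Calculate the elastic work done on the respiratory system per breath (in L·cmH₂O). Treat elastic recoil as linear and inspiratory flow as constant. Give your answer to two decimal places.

1.90

Elastic work ≈ ½ × (Pplat − PEEP) × Vt = 0.5 × (16.0 − 5) × 0.345 L = 0.5 × 11.0 × 0.345 = 1.898 L·cmH2O.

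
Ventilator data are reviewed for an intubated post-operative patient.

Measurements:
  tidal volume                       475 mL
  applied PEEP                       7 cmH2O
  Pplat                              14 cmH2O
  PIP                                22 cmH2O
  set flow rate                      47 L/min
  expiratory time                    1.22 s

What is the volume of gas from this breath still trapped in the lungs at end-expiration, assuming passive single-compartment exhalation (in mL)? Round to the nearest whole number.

Flow: 47 L/min ÷ 60 = 0.7833 L/s.
R = (PIP − Pplat)/V̇ = (22 − 14) / 0.7833 = 8.0/0.7833 = 10.213 cmH2O·s/L.
C = Vt/(Pplat − PEEP) = 475.0 / (14 − 7) = 475.0/7.0 = 67.857 mL/cmH2O.
τ = R × C = 10.213 × 0.06786 L/cmH2O = 0.6931 s.
Fraction remaining = e^(−Te/τ) = e^(−1.22/0.6931) = 0.172.
Trapped volume = 475.0 × 0.172 = 81.7 mL.

82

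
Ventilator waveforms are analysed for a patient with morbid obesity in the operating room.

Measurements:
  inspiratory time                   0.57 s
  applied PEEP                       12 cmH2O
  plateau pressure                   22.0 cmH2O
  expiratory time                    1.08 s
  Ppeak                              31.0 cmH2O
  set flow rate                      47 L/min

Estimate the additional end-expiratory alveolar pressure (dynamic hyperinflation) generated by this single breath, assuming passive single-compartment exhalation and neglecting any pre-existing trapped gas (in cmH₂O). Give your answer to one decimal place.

1.2

Flow: 47 L/min ÷ 60 = 0.7833 L/s.
Vt = flow × Ti = 0.7833 L/s × 0.57 s × 1000 mL/L = 446.48 mL.
R = (PIP − Pplat)/V̇ = (31.0 − 22.0) / 0.7833 = 9.0/0.7833 = 11.49 cmH2O·s/L.
C = Vt/(Pplat − PEEP) = 446.48 / (22.0 − 12) = 446.48/10.0 = 44.648 mL/cmH2O.
τ = R × C = 11.49 × 0.04465 L/cmH2O = 0.513 s.
Fraction remaining = e^(−Te/τ) = e^(−1.08/0.513) = 0.1218; trapped volume = 446.48 × 0.1218 = 54.381 mL.
Additional alveolar pressure from trapping ≈ V_trapped / C = 54.381 / 44.648 = 1.218 cmH2O.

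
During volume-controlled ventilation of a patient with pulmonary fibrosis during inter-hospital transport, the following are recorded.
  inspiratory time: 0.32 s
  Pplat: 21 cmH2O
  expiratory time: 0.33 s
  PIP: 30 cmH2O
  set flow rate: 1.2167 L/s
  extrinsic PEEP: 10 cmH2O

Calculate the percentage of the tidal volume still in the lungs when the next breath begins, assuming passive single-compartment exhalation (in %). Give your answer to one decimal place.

28.4

Vt = flow × Ti = 1.2167 L/s × 0.32 s × 1000 mL/L = 389.34 mL.
R = (PIP − Pplat)/V̇ = (30 − 21) / 1.2167 = 9.0/1.2167 = 7.397 cmH2O·s/L.
C = Vt/(Pplat − PEEP) = 389.34 / (21 − 10) = 389.34/11.0 = 35.395 mL/cmH2O.
τ = R × C = 7.397 × 0.0354 L/cmH2O = 0.2619 s.
Fraction remaining at end-expiration = e^(−Te/τ) = e^(−0.33/0.2619) = 0.2836 → 28.36%.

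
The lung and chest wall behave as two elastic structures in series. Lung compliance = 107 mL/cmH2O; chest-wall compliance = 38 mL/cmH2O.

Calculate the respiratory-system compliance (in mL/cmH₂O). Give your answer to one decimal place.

28.0

Lung and chest wall are elastances in series: 1/Crs = 1/CL + 1/Ccw.
1/Crs = 1/107 + 1/38 = 0.03566.
Crs = 28.043 mL/cmH2O.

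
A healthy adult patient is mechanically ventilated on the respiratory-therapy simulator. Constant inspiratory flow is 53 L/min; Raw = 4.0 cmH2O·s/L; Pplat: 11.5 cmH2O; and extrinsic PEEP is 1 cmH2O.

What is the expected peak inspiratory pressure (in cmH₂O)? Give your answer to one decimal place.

15.0

Flow: 53 L/min ÷ 60 = 0.8833 L/s.
PIP = Pplat + Raw × flow = 11.5 + 4.0 × 0.8833 = 11.5 + 3.533 = 15.033 cmH2O.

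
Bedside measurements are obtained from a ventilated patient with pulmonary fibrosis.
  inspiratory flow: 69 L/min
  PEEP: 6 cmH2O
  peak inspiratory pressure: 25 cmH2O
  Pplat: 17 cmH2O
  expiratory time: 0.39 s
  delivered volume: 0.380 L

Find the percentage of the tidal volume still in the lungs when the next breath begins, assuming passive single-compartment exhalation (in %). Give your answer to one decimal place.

19.7

Flow: 69 L/min ÷ 60 = 1.15 L/s.
R = (PIP − Pplat)/V̇ = (25 − 17) / 1.15 = 8.0/1.15 = 6.957 cmH2O·s/L.
C = Vt/(Pplat − PEEP) = 380.0 / (17 − 6) = 380.0/11.0 = 34.545 mL/cmH2O.
τ = R × C = 6.957 × 0.03455 L/cmH2O = 0.2404 s.
Fraction remaining at end-expiration = e^(−Te/τ) = e^(−0.39/0.2404) = 0.1974 → 19.74%.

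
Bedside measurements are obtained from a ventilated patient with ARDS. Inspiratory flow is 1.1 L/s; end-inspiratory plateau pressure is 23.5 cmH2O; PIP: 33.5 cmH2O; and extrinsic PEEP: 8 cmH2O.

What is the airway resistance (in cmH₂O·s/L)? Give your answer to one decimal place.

9.1

Raw = (PIP − Pplat) / flow = (33.5 − 23.5) / 1.1 = 10.0 / 1.1 = 9.091 cmH2O·s/L.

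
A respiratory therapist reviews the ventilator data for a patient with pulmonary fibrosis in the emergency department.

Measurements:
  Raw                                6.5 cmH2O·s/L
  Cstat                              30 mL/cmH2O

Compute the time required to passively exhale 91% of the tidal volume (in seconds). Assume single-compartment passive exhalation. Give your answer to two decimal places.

τ = R × C = 6.5 × 30 mL/cmH2O = 6.5 × 0.030 L/cmH2O = 0.195 s.
Exhaled fraction f = 1 − e^(−t/τ) → t = −τ·ln(1 − f) = −0.195·ln(0.09) = 0.4695 s.

0.47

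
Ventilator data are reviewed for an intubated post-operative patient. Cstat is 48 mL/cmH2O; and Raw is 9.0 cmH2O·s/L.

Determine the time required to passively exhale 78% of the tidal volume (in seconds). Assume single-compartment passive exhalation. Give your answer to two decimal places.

0.65

τ = R × C = 9.0 × 48 mL/cmH2O = 9.0 × 0.048 L/cmH2O = 0.432 s.
Exhaled fraction f = 1 − e^(−t/τ) → t = −τ·ln(1 − f) = −0.432·ln(0.22) = 0.6541 s.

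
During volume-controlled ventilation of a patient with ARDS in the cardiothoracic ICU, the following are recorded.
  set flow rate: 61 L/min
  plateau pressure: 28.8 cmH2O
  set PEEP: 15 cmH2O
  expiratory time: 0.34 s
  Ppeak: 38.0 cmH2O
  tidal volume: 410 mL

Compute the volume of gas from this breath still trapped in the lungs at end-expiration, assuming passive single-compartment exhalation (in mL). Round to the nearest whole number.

116

Flow: 61 L/min ÷ 60 = 1.0167 L/s.
R = (PIP − Pplat)/V̇ = (38.0 − 28.8) / 1.0167 = 9.2/1.0167 = 9.049 cmH2O·s/L.
C = Vt/(Pplat − PEEP) = 410.0 / (28.8 − 15) = 410.0/13.8 = 29.71 mL/cmH2O.
τ = R × C = 9.049 × 0.02971 L/cmH2O = 0.2688 s.
Fraction remaining = e^(−Te/τ) = e^(−0.34/0.2688) = 0.2823.
Trapped volume = 410.0 × 0.2823 = 115.74 mL.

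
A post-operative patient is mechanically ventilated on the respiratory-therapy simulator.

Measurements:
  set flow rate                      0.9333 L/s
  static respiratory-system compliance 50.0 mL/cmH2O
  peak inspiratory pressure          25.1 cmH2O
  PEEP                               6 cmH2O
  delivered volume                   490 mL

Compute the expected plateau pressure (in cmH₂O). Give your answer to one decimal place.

Pplat = PEEP + Vt / Cstat = 6 + 490 / 50.0 = 6 + 9.8 = 15.8 cmH2O.

15.8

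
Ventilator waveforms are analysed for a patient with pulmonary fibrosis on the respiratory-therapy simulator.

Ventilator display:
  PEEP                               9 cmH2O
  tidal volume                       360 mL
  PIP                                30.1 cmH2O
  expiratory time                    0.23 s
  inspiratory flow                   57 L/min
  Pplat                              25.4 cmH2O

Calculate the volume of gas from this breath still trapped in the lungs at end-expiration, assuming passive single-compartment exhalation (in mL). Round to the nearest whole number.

Flow: 57 L/min ÷ 60 = 0.95 L/s.
R = (PIP − Pplat)/V̇ = (30.1 − 25.4) / 0.95 = 4.7/0.95 = 4.947 cmH2O·s/L.
C = Vt/(Pplat − PEEP) = 360.0 / (25.4 − 9) = 360.0/16.4 = 21.951 mL/cmH2O.
τ = R × C = 4.947 × 0.02195 L/cmH2O = 0.1086 s.
Fraction remaining = e^(−Te/τ) = e^(−0.23/0.1086) = 0.1203.
Trapped volume = 360.0 × 0.1203 = 43.308 mL.

43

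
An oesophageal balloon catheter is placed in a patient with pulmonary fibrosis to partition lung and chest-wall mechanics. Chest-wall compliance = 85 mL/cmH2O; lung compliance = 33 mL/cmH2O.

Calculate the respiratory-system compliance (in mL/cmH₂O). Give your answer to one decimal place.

Lung and chest wall are elastances in series: 1/Crs = 1/CL + 1/Ccw.
1/Crs = 1/33 + 1/85 = 0.04207.
Crs = 23.77 mL/cmH2O.

23.8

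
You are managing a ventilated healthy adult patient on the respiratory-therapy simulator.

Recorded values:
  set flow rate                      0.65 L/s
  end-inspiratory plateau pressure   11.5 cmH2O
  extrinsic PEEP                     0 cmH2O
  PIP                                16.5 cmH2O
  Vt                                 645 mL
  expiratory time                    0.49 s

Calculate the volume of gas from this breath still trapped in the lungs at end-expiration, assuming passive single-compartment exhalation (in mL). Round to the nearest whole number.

207

R = (PIP − Pplat)/V̇ = (16.5 − 11.5) / 0.65 = 5.0/0.65 = 7.692 cmH2O·s/L.
C = Vt/(Pplat − PEEP) = 645.0 / (11.5 − 0) = 645.0/11.5 = 56.087 mL/cmH2O.
τ = R × C = 7.692 × 0.05609 L/cmH2O = 0.4314 s.
Fraction remaining = e^(−Te/τ) = e^(−0.49/0.4314) = 0.3212.
Trapped volume = 645.0 × 0.3212 = 207.17 mL.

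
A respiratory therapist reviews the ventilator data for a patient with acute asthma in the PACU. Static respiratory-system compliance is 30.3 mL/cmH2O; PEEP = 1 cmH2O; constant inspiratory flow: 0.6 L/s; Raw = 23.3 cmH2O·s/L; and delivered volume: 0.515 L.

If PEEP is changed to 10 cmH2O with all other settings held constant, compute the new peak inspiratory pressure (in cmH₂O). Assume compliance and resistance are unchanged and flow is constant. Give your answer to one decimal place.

PIP = Vt/C + R·V̇ + PEEP (constant-flow equation of motion).
Only the baseline term changes: ΔPIP = ΔPEEP = 10 − 1 = 9.0 cmH2O.
Original PIP = 515/30.3 + 23.3×0.6 + 1 = 31.977 cmH2O; new PIP = 31.977 + (9.0) = 40.977 cmH2O.

41.0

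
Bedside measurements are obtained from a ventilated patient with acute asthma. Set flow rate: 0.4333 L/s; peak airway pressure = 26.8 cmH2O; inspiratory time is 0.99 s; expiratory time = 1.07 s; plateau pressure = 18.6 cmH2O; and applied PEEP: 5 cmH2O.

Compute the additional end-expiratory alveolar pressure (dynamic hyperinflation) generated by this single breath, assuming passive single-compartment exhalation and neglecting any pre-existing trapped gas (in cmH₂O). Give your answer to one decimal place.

2.3

Vt = flow × Ti = 0.4333 L/s × 0.99 s × 1000 mL/L = 428.97 mL.
R = (PIP − Pplat)/V̇ = (26.8 − 18.6) / 0.4333 = 8.2/0.4333 = 18.925 cmH2O·s/L.
C = Vt/(Pplat − PEEP) = 428.97 / (18.6 − 5) = 428.97/13.6 = 31.542 mL/cmH2O.
τ = R × C = 18.925 × 0.03154 L/cmH2O = 0.5969 s.
Fraction remaining = e^(−Te/τ) = e^(−1.07/0.5969) = 0.1665; trapped volume = 428.97 × 0.1665 = 71.424 mL.
Additional alveolar pressure from trapping ≈ V_trapped / C = 71.424 / 31.542 = 2.264 cmH2O.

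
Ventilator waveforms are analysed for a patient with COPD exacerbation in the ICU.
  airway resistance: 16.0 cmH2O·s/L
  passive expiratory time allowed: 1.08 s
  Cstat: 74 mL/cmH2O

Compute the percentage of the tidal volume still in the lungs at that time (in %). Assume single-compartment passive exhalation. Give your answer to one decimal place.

τ = R × C = 16.0 × 74 mL/cmH2O = 16.0 × 0.074 L/cmH2O = 1.184 s.
Passive exhalation: V(t)/V₀ = e^(−t/τ) = e^(−1.08/1.184) = 0.4017.
Fraction remaining = 0.4017 → 40.17%.

40.2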